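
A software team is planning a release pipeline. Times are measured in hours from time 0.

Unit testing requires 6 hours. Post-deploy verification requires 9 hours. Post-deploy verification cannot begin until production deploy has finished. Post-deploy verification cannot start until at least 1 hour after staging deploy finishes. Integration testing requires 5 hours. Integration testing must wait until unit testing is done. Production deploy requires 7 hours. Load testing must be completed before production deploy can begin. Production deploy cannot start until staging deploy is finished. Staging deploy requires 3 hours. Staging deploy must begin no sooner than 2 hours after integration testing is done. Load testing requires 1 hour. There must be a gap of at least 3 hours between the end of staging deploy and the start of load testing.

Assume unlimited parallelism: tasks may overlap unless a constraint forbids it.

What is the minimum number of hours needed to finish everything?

36

Unit testing can start immediately at hour 0; it finishes at hour 6.
Integration testing waits on unit testing (finishes hour 6), so it starts at hour 6 and finishes at 6 + 5 = hour 11.
Staging deploy cannot begin until integration testing (finishes hour 11, plus 2-hour gap → hour 13). It runs from hour 13 to 13 + 3 = hour 16.
After staging deploy (finishes hour 16, plus 3-hour gap → hour 19), load testing can start at hour 19 and finishes at hour 20.
For production deploy: load testing (finishes hour 20); staging deploy (finishes hour 16). Taking the maximum gives a start of hour 20, and it finishes at 20 + 7 = hour 27.
Post-deploy verification needs all of production deploy (finishes hour 27); staging deploy (finishes hour 16, plus 1-hour gap → hour 17). That puts its earliest start at hour 27; it finishes at 27 + 9 = hour 36.
All tasks are finished once the last one completes. Finish times: Unit testing at 6, Integration testing at 11, Staging deploy at 16, Load testing at 20, Production deploy at 27, Post-deploy verification at 36. The latest is hour 36.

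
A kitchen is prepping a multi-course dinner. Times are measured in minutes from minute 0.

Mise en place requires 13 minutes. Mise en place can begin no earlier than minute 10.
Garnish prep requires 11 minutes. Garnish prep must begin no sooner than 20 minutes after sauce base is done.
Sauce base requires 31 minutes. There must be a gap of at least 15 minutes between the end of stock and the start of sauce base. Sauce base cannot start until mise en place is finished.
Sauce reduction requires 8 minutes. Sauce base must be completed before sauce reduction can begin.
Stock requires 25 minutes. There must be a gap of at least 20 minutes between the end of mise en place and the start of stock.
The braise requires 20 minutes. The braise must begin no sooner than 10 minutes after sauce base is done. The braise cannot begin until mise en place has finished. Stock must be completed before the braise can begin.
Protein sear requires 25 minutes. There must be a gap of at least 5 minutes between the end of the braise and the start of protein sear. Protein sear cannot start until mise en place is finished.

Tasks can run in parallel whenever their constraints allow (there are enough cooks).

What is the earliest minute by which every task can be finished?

174

Mise en place cannot begin until its own release at minute 10. It runs from minute 10 to 10 + 13 = minute 23.
Stock waits on mise en place (finishes minute 23, plus 20-minute gap → minute 43), so it starts at minute 43 and finishes at 43 + 25 = minute 68.
Sauce base has to wait for stock (finishes minute 68, plus 15-minute gap → minute 83); mise en place (finishes minute 23). The latest of these is minute 83, so sauce base runs minute 83 to 83 + 31 = minute 114.
Garnish prep cannot begin until sauce base (finishes minute 114, plus 20-minute gap → minute 134). It runs from minute 134 to 134 + 11 = minute 145.
Sauce reduction cannot begin until sauce base (finishes minute 114). It runs from minute 114 to 114 + 8 = minute 122.
The braise has to wait for sauce base (finishes minute 114, plus 10-minute gap → minute 124); mise en place (finishes minute 23); stock (finishes minute 68). The latest of these is minute 124, so the braise runs minute 124 to 124 + 20 = minute 144.
Protein sear has to wait for the braise (finishes minute 144, plus 5-minute gap → minute 149); mise en place (finishes minute 23). The latest of these is minute 149, so protein sear runs minute 149 to 149 + 25 = minute 174.
All tasks are finished once the last one completes. Finish times: Mise en place at 23, Stock at 68, Sauce base at 114, The braise at 144, Protein sear at 174, Sauce reduction at 122, Garnish prep at 145. The latest is minute 174.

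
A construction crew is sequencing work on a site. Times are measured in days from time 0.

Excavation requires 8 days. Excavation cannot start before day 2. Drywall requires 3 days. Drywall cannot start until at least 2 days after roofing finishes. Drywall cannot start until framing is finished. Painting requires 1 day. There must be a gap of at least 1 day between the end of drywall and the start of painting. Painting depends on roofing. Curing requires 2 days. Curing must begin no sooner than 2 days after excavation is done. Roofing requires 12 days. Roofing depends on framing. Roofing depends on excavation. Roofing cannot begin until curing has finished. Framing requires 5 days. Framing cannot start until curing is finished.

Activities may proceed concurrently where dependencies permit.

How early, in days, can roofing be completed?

31

After its own release at day 2, excavation can start at day 2 and finishes at day 10.
Curing cannot begin until excavation (finishes day 10, plus 2-day gap → day 12). It runs from day 12 to 12 + 2 = day 14.
After curing (finishes day 14), framing can start at day 14 and finishes at day 19.
Roofing needs all of framing (finishes day 19); excavation (finishes day 10); curing (finishes day 14). That puts its earliest start at day 19; it finishes at 19 + 12 = day 31.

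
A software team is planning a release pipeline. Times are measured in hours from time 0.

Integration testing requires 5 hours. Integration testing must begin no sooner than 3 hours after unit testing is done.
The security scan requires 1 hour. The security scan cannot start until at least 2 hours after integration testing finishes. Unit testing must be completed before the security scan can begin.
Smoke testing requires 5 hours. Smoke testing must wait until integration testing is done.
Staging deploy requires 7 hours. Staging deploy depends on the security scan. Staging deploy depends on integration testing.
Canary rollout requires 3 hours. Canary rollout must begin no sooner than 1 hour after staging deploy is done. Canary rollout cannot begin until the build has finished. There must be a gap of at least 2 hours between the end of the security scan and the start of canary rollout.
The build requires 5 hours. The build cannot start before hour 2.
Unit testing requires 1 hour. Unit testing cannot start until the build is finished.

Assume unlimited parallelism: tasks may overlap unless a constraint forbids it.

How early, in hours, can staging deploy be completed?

26

The build waits on its own release at hour 2, so it starts at hour 2 and finishes at 2 + 5 = hour 7.
Unit testing cannot begin until the build (finishes hour 7). It runs from hour 7 to 7 + 1 = hour 8.
Integration testing waits on unit testing (finishes hour 8, plus 3-hour gap → hour 11), so it starts at hour 11 and finishes at 11 + 5 = hour 16.
For the security scan: integration testing (finishes hour 16, plus 2-hour gap → hour 18); unit testing (finishes hour 8). Taking the maximum gives a start of hour 18, and it finishes at 18 + 1 = hour 19.
Staging deploy needs all of the security scan (finishes hour 19); integration testing (finishes hour 16). That puts its earliest start at hour 19; it finishes at 19 + 7 = hour 26.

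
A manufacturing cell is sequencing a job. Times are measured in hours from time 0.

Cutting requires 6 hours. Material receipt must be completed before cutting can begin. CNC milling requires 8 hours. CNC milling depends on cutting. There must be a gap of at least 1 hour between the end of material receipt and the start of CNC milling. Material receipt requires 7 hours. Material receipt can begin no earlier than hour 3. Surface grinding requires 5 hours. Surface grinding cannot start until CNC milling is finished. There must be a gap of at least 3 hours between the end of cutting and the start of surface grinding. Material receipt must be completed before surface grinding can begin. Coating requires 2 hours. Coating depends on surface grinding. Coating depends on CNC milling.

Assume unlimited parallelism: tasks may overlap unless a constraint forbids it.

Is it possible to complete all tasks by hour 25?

No

Material receipt waits on its own release at hour 3, so it starts at hour 3 and finishes at 3 + 7 = hour 10.
Cutting waits on material receipt (finishes hour 10), so it starts at hour 10 and finishes at 10 + 6 = hour 16.
CNC milling cannot start until cutting (finishes hour 16); material receipt (finishes hour 10, plus 1-hour gap → hour 11). The controlling bound is hour 16, so CNC milling finishes at 16 + 8 = hour 24.
Surface grinding has to wait for CNC milling (finishes hour 24); cutting (finishes hour 16, plus 3-hour gap → hour 19); material receipt (finishes hour 10). The latest of these is hour 24, so surface grinding runs hour 24 to 24 + 5 = hour 29.
For coating: surface grinding (finishes hour 29); CNC milling (finishes hour 24). Taking the maximum gives a start of hour 29, and it finishes at 29 + 2 = hour 31.
The earliest everything can be done is hour 31, which is after the deadline of 25, so it is not possible.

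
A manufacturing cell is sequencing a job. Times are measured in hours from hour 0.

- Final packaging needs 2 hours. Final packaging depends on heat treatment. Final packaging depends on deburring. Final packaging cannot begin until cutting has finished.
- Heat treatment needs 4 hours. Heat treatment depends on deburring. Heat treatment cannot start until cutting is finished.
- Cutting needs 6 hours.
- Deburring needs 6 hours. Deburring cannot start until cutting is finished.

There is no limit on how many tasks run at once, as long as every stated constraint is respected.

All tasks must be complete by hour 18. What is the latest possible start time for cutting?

Final packaging has no dependents, so it just needs to finish by hour 18. Starting by 18 − 2 = hour 16 achieves that.
Heat treatment has to be done before final packaging (must start by hour 16). That means finishing by hour 16, i.e. starting by 16 − 4 = hour 12.
For deburring: heat treatment (must start by hour 12); final packaging (must start by hour 16). The most restrictive is hour 12; with a 6-hour duration, deburring must start by hour 6.
Cutting must finish in time for deburring (must start by hour 6); heat treatment (must start by hour 12); final packaging (must start by hour 16). The tightest is hour 6, so cutting must start by 6 − 6 = hour 0.

0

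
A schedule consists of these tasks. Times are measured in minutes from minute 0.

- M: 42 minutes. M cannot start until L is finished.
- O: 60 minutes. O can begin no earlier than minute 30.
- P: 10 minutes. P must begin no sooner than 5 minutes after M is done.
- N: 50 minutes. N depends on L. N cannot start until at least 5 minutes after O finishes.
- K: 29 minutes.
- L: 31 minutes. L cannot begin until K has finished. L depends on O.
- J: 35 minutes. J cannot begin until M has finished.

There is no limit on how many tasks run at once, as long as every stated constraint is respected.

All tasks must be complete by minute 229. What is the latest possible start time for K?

92

To finish by minute 229, J (duration 35) must start no later than minute 194.
To finish by minute 229, P (duration 10) must start no later than minute 219.
M must finish in time for J (must start by minute 194); P (must start by minute 219, minus 5-minute gap → minute 214). The tightest is minute 194, so M must start by 194 − 42 = minute 152.
N has no dependents, so it just needs to finish by minute 229. Starting by 229 − 50 = minute 179 achieves that.
For L: M (must start by minute 152); N (must start by minute 179). The most restrictive is minute 152; with a 31-minute duration, L must start by minute 121.
K feeds into L (must start by minute 121); so K must finish by minute 121 and therefore start by minute 92.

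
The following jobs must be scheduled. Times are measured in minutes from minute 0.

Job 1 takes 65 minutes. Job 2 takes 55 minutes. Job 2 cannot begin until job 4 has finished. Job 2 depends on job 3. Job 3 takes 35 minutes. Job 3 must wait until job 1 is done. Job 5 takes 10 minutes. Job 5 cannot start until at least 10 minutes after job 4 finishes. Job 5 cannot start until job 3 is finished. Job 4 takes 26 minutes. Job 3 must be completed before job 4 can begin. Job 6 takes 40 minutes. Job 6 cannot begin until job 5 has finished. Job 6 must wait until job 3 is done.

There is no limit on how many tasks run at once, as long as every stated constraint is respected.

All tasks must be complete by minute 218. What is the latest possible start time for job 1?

32

Job 2 must finish by minute 218; it takes 55 minutes, so it must start by 218 − 55 = minute 163.
Job 6 has no dependents, so it just needs to finish by minute 218. Starting by 218 − 40 = minute 178 achieves that.
Job 5 has to be done before job 6 (must start by minute 178). That means finishing by minute 178, i.e. starting by 178 − 10 = minute 168.
For job 4: job 2 (must start by minute 163); job 5 (must start by minute 168, minus 10-minute gap → minute 158). The most restrictive is minute 158; with a 26-minute duration, job 4 must start by minute 132.
Job 3 feeds job 2 (must start by minute 163); job 4 (must start by minute 132); job 5 (must start by minute 168); job 6 (must start by minute 178). Taking the minimum, job 3 must finish by minute 132 and start by 132 − 35 = minute 97.
Job 1 feeds into job 3 (must start by minute 97); so job 1 must finish by minute 97 and therefore start by minute 32.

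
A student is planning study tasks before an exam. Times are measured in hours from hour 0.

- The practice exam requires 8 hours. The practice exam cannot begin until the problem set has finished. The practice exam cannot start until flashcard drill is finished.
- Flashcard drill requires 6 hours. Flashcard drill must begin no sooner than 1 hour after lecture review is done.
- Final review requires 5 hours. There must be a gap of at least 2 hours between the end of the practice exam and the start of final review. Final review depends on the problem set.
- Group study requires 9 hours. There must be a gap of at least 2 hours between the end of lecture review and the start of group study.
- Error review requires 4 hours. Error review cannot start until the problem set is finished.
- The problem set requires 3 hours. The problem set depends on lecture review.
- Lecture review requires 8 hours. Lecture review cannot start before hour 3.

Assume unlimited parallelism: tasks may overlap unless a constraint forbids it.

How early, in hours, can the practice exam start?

18

Lecture review waits on its own release at hour 3, so it starts at hour 3 and finishes at 3 + 8 = hour 11.
Flashcard drill waits on lecture review (finishes hour 11, plus 1-hour gap → hour 12), so it starts at hour 12 and finishes at 12 + 6 = hour 18.
The problem set cannot begin until lecture review (finishes hour 11). It runs from hour 11 to 11 + 3 = hour 14.
The practice exam waits on the problem set (finishes hour 14); flashcard drill (finishes hour 18). The latest of these is hour 18, which is the earliest the practice exam can start.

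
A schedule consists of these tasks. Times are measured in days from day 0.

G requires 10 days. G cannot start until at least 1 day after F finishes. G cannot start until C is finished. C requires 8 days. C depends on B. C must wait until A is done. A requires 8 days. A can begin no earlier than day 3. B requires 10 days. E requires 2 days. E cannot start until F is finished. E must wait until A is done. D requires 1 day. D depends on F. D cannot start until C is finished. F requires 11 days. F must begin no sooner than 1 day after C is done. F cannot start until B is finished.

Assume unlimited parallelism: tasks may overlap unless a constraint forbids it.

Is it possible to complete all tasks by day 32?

No

B has no prerequisites, so it starts at day 0 and finishes at day 10.
A cannot begin until its own release at day 3. It runs from day 3 to 3 + 8 = day 11.
C cannot start until B (finishes day 10); A (finishes day 11). The controlling bound is day 11, so C finishes at 11 + 8 = day 19.
F needs all of C (finishes day 19, plus 1-day gap → day 20); B (finishes day 10). That puts its earliest start at day 20; it finishes at 20 + 11 = day 31.
G has to wait for F (finishes day 31, plus 1-day gap → day 32); C (finishes day 19). The latest of these is day 32, so G runs day 32 to 32 + 10 = day 42.
E needs all of F (finishes day 31); A (finishes day 11). That puts its earliest start at day 31; it finishes at 31 + 2 = day 33.
D has to wait for F (finishes day 31); C (finishes day 19). The latest of these is day 31, so D runs day 31 to 31 + 1 = day 32.
The earliest everything can be done is day 42, which is after the deadline of 32, so it is not possible.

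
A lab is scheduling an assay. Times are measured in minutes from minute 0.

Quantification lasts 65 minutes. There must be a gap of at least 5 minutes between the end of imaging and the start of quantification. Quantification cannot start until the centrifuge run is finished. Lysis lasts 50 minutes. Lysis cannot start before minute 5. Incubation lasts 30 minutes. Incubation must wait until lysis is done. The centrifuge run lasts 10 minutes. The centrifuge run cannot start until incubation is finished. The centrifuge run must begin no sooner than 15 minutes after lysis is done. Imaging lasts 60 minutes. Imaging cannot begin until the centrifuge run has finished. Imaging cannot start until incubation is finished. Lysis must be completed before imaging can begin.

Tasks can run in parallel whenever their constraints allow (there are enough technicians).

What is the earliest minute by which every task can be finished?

225

Lysis cannot begin until its own release at minute 5. It runs from minute 5 to 5 + 50 = minute 55.
Incubation cannot begin until lysis (finishes minute 55). It runs from minute 55 to 55 + 30 = minute 85.
For the centrifuge run: incubation (finishes minute 85); lysis (finishes minute 55, plus 15-minute gap → minute 70). Taking the maximum gives a start of minute 85, and it finishes at 85 + 10 = minute 95.
Imaging cannot start until the centrifuge run (finishes minute 95); incubation (finishes minute 85); lysis (finishes minute 55). The controlling bound is minute 95, so imaging finishes at 95 + 60 = minute 155.
Quantification cannot start until imaging (finishes minute 155, plus 5-minute gap → minute 160); the centrifuge run (finishes minute 95). The controlling bound is minute 160, so quantification finishes at 160 + 65 = minute 225.
All tasks are finished once the last one completes. Finish times: Lysis at 55, Incubation at 85, The centrifuge run at 95, Imaging at 155, Quantification at 225. The latest is minute 225.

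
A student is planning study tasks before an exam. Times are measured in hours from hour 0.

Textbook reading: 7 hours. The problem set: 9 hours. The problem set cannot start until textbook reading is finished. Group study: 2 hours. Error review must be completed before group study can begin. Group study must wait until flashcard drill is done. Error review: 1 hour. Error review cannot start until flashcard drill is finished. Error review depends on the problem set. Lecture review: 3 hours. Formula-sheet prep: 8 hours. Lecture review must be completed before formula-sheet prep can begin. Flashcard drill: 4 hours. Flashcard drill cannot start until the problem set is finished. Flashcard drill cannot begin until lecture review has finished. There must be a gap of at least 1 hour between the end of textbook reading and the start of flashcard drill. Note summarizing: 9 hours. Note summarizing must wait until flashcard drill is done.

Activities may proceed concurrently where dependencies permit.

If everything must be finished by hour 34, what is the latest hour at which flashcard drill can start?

21

Group study must finish by hour 34; it takes 2 hours, so it must start by 34 − 2 = hour 32.
Error review must finish before group study (must start by hour 32). With a 1-hour duration, error review must start by 32 − 1 = hour 31.
Note summarizing has no dependents, so it just needs to finish by hour 34. Starting by 34 − 9 = hour 25 achieves that.
For flashcard drill: error review (must start by hour 31); group study (must start by hour 32); note summarizing (must start by hour 25). The most restrictive is hour 25; with a 4-hour duration, flashcard drill must start by hour 21.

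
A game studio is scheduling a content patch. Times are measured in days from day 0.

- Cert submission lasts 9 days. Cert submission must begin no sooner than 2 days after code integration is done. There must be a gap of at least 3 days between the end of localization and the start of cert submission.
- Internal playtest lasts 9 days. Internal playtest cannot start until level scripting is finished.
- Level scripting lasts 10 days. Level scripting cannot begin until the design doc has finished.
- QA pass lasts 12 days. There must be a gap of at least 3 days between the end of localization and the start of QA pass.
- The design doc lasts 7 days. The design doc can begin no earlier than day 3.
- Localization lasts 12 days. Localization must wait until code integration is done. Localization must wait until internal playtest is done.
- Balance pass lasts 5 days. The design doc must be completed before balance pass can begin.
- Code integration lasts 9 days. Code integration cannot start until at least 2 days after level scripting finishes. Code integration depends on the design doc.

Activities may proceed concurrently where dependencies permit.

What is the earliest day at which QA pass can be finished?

58

The design doc cannot begin until its own release at day 3. It runs from day 3 to 3 + 7 = day 10.
Level scripting cannot begin until the design doc (finishes day 10). It runs from day 10 to 10 + 10 = day 20.
Internal playtest cannot begin until level scripting (finishes day 20). It runs from day 20 to 20 + 9 = day 29.
Code integration has to wait for level scripting (finishes day 20, plus 2-day gap → day 22); the design doc (finishes day 10). The latest of these is day 22, so code integration runs day 22 to 22 + 9 = day 31.
Localization needs all of code integration (finishes day 31); internal playtest (finishes day 29). That puts its earliest start at day 31; it finishes at 31 + 12 = day 43.
QA pass waits on localization (finishes day 43, plus 3-day gap → day 46), so it starts at day 46 and finishes at 46 + 12 = day 58.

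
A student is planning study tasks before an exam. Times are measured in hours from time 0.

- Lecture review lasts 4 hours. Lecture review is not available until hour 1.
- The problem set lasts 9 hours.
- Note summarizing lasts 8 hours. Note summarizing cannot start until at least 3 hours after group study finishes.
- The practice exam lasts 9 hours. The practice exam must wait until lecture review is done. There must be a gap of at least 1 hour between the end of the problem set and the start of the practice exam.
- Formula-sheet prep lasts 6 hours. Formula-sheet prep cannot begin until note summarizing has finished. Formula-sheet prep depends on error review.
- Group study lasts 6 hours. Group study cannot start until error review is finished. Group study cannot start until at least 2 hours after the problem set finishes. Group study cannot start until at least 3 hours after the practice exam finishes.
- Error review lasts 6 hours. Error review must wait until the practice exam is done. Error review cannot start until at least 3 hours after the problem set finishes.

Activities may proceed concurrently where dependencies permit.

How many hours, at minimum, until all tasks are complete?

Nothing blocks the problem set, so it runs from hour 0 to hour 9.
Lecture review cannot begin until its own release at hour 1. It runs from hour 1 to 1 + 4 = hour 5.
The practice exam cannot start until lecture review (finishes hour 5); the problem set (finishes hour 9, plus 1-hour gap → hour 10). The controlling bound is hour 10, so the practice exam finishes at 10 + 9 = hour 19.
For error review: the practice exam (finishes hour 19); the problem set (finishes hour 9, plus 3-hour gap → hour 12). Taking the maximum gives a start of hour 19, and it finishes at 19 + 6 = hour 25.
Group study needs all of error review (finishes hour 25); the problem set (finishes hour 9, plus 2-hour gap → hour 11); the practice exam (finishes hour 19, plus 3-hour gap → hour 22). That puts its earliest start at hour 25; it finishes at 25 + 6 = hour 31.
Note summarizing cannot begin until group study (finishes hour 31, plus 3-hour gap → hour 34). It runs from hour 34 to 34 + 8 = hour 42.
Formula-sheet prep needs all of note summarizing (finishes hour 42); error review (finishes hour 25). That puts its earliest start at hour 42; it finishes at 42 + 6 = hour 48.
All tasks are finished once the last one completes. Finish times: Lecture review at 5, The problem set at 9, The practice exam at 19, Error review at 25, Group study at 31, Note summarizing at 42, Formula-sheet prep at 48. The latest is hour 48.

48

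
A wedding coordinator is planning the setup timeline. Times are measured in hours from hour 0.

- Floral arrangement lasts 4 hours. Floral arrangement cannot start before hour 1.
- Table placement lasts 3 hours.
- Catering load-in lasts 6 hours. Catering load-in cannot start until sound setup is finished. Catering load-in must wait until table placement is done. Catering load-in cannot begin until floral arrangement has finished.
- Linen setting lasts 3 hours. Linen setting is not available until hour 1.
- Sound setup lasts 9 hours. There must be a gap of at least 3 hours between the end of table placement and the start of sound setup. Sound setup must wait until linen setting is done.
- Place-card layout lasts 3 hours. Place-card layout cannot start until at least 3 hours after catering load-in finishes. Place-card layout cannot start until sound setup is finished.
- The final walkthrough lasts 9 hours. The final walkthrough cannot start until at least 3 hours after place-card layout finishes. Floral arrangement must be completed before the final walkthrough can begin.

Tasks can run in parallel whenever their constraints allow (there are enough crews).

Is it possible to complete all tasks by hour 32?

Floral arrangement cannot begin until its own release at hour 1. It runs from hour 1 to 1 + 4 = hour 5.
After its own release at hour 1, linen setting can start at hour 1 and finishes at hour 4.
Table placement can start immediately at hour 0; it finishes at hour 3.
For sound setup: table placement (finishes hour 3, plus 3-hour gap → hour 6); linen setting (finishes hour 4). Taking the maximum gives a start of hour 6, and it finishes at 6 + 9 = hour 15.
Catering load-in needs all of sound setup (finishes hour 15); table placement (finishes hour 3); floral arrangement (finishes hour 5). That puts its earliest start at hour 15; it finishes at 15 + 6 = hour 21.
For place-card layout: catering load-in (finishes hour 21, plus 3-hour gap → hour 24); sound setup (finishes hour 15). Taking the maximum gives a start of hour 24, and it finishes at 24 + 3 = hour 27.
The final walkthrough needs all of place-card layout (finishes hour 27, plus 3-hour gap → hour 30); floral arrangement (finishes hour 5). That puts its earliest start at hour 30; it finishes at 30 + 9 = hour 39.
The earliest everything can be done is hour 39, which is after the deadline of 32, so it is not possible.

No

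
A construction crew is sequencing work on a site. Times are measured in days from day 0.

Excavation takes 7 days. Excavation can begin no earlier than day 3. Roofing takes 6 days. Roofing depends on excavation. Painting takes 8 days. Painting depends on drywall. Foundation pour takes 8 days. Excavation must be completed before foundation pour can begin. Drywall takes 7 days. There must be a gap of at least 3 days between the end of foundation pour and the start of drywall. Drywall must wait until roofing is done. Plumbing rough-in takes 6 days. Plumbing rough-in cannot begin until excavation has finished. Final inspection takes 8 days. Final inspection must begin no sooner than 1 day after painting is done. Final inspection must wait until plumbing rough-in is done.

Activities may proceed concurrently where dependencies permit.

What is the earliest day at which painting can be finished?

36

Excavation waits on its own release at day 3, so it starts at day 3 and finishes at 3 + 7 = day 10.
Roofing cannot begin until excavation (finishes day 10). It runs from day 10 to 10 + 6 = day 16.
Foundation pour cannot begin until excavation (finishes day 10). It runs from day 10 to 10 + 8 = day 18.
Drywall has to wait for foundation pour (finishes day 18, plus 3-day gap → day 21); roofing (finishes day 16). The latest of these is day 21, so drywall runs day 21 to 21 + 7 = day 28.
Painting cannot begin until drywall (finishes day 28). It runs from day 28 to 28 + 8 = day 36.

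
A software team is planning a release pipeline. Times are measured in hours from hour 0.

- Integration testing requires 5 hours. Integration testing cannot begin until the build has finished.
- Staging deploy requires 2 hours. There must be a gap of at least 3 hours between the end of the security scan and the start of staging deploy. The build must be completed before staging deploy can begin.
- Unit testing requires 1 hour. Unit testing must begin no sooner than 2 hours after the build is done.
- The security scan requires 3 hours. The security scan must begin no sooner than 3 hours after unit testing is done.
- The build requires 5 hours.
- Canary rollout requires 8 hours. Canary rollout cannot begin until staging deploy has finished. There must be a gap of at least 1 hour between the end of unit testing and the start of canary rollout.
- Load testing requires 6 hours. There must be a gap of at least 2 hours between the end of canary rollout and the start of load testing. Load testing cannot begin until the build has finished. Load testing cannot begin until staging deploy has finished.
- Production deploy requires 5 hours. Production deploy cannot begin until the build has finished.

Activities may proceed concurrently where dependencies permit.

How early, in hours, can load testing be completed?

35

The build has no prerequisites, so it starts at hour 0 and finishes at hour 5.
After the build (finishes hour 5, plus 2-hour gap → hour 7), unit testing can start at hour 7 and finishes at hour 8.
The security scan waits on unit testing (finishes hour 8, plus 3-hour gap → hour 11), so it starts at hour 11 and finishes at 11 + 3 = hour 14.
Staging deploy needs all of the security scan (finishes hour 14, plus 3-hour gap → hour 17); the build (finishes hour 5). That puts its earliest start at hour 17; it finishes at 17 + 2 = hour 19.
Canary rollout cannot start until staging deploy (finishes hour 19); unit testing (finishes hour 8, plus 1-hour gap → hour 9). The controlling bound is hour 19, so canary rollout finishes at 19 + 8 = hour 27.
Load testing has to wait for canary rollout (finishes hour 27, plus 2-hour gap → hour 29); the build (finishes hour 5); staging deploy (finishes hour 19). The latest of these is hour 29, so load testing runs hour 29 to 29 + 6 = hour 35.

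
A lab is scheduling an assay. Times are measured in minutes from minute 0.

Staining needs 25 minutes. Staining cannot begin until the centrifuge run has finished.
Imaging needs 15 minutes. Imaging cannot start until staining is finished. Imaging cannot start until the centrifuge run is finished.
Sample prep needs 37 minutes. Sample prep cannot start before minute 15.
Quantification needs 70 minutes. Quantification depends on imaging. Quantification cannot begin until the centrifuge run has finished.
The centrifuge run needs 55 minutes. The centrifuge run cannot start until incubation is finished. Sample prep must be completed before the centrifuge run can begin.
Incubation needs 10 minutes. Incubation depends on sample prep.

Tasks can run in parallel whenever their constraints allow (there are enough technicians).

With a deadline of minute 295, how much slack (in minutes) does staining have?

68

Sample prep waits on its own release at minute 15, so it starts at minute 15 and finishes at 15 + 37 = minute 52.
Incubation waits on sample prep (finishes minute 52), so it starts at minute 52 and finishes at 52 + 10 = minute 62.
For the centrifuge run: incubation (finishes minute 62); sample prep (finishes minute 52). Taking the maximum gives a start of minute 62, and it finishes at 62 + 55 = minute 117.
After the centrifuge run (finishes minute 117), staining can start at minute 117 and finishes at minute 142.

Working backward from the deadline:
Quantification has no dependents, so it just needs to finish by minute 295. Starting by 295 − 70 = minute 225 achieves that.
Imaging has to be done before quantification (must start by minute 225). That means finishing by minute 225, i.e. starting by 225 − 15 = minute 210.
Staining has to be done before imaging (must start by minute 210). That means finishing by minute 210, i.e. starting by 210 − 25 = minute 185.
So staining can start as early as minute 117 and as late as minute 185, giving 185 − 117 = 68 minutes of slack.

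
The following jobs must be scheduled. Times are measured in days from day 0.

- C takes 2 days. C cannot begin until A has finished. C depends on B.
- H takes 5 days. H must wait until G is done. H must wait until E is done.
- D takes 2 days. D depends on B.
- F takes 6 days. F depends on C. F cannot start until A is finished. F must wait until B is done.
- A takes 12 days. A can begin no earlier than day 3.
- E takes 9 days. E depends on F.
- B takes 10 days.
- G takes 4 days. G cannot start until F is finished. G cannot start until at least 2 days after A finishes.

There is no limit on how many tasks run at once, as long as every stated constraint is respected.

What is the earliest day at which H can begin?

B has no prerequisites, so it starts at day 0 and finishes at day 10.
A waits on its own release at day 3, so it starts at day 3 and finishes at 3 + 12 = day 15.
C needs all of A (finishes day 15); B (finishes day 10). That puts its earliest start at day 15; it finishes at 15 + 2 = day 17.
F cannot start until C (finishes day 17); A (finishes day 15); B (finishes day 10). The controlling bound is day 17, so F finishes at 17 + 6 = day 23.
G cannot start until F (finishes day 23); A (finishes day 15, plus 2-day gap → day 17). The controlling bound is day 23, so G finishes at 23 + 4 = day 27.
E cannot begin until F (finishes day 23). It runs from day 23 to 23 + 9 = day 32.
H waits on G (finishes day 27); E (finishes day 32). The latest of these is day 32, which is the earliest H can start.

32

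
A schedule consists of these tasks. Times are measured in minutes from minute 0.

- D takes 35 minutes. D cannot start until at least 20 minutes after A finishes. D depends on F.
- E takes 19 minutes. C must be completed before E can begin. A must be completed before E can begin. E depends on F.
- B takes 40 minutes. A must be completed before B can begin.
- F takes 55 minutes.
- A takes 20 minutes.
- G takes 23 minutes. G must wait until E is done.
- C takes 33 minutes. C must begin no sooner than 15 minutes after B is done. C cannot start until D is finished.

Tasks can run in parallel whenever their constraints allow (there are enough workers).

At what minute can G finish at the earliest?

165

Nothing blocks F, so it runs from minute 0 to minute 55.
A can start immediately at minute 0; it finishes at minute 20.
For D: A (finishes minute 20, plus 20-minute gap → minute 40); F (finishes minute 55). Taking the maximum gives a start of minute 55, and it finishes at 55 + 35 = minute 90.
B waits on A (finishes minute 20), so it starts at minute 20 and finishes at 20 + 40 = minute 60.
C needs all of B (finishes minute 60, plus 15-minute gap → minute 75); D (finishes minute 90). That puts its earliest start at minute 90; it finishes at 90 + 33 = minute 123.
E needs all of C (finishes minute 123); A (finishes minute 20); F (finishes minute 55). That puts its earliest start at minute 123; it finishes at 123 + 19 = minute 142.
G waits on E (finishes minute 142), so it starts at minute 142 and finishes at 142 + 23 = minute 165.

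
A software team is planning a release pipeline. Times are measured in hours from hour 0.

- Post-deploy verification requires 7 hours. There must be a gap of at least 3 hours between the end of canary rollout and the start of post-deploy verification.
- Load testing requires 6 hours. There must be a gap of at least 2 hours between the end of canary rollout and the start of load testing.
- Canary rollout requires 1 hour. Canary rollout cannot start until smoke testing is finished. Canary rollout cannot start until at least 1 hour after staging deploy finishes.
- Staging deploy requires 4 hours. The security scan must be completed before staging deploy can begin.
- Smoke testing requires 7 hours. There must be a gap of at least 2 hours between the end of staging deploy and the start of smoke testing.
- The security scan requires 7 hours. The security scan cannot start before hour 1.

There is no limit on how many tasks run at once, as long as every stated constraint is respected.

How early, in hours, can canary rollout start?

21

The security scan cannot begin until its own release at hour 1. It runs from hour 1 to 1 + 7 = hour 8.
After the security scan (finishes hour 8), staging deploy can start at hour 8 and finishes at hour 12.
Smoke testing waits on staging deploy (finishes hour 12, plus 2-hour gap → hour 14), so it starts at hour 14 and finishes at 14 + 7 = hour 21.
Canary rollout waits on smoke testing (finishes hour 21); staging deploy (finishes hour 12, plus 1-hour gap → hour 13). The latest of these is hour 21, which is the earliest canary rollout can start.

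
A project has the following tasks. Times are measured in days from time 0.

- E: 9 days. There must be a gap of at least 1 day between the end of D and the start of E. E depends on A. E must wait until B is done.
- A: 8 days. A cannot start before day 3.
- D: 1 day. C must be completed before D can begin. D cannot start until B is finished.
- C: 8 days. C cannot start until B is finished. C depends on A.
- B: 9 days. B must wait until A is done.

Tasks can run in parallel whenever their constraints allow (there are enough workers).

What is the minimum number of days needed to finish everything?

A cannot begin until its own release at day 3. It runs from day 3 to 3 + 8 = day 11.
After A (finishes day 11), B can start at day 11 and finishes at day 20.
For C: B (finishes day 20); A (finishes day 11). Taking the maximum gives a start of day 20, and it finishes at 20 + 8 = day 28.
D cannot start until C (finishes day 28); B (finishes day 20). The controlling bound is day 28, so D finishes at 28 + 1 = day 29.
For E: D (finishes day 29, plus 1-day gap → day 30); A (finishes day 11); B (finishes day 20). Taking the maximum gives a start of day 30, and it finishes at 30 + 9 = day 39.
All tasks are finished once the last one completes. Finish times: A at 11, B at 20, C at 28, D at 29, E at 39. The latest is day 39.

39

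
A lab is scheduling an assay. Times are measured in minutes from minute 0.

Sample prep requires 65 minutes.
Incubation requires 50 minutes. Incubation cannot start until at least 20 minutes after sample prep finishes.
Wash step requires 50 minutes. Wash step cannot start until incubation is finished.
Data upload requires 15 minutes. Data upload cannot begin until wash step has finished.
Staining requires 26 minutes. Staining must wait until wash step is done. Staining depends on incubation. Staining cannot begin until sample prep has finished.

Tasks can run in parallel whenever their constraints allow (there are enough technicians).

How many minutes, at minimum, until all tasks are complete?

211

Sample prep can start immediately at minute 0; it finishes at minute 65.
After sample prep (finishes minute 65, plus 20-minute gap → minute 85), incubation can start at minute 85 and finishes at minute 135.
After incubation (finishes minute 135), wash step can start at minute 135 and finishes at minute 185.
Data upload cannot begin until wash step (finishes minute 185). It runs from minute 185 to 185 + 15 = minute 200.
Staining cannot start until wash step (finishes minute 185); incubation (finishes minute 135); sample prep (finishes minute 65). The controlling bound is minute 185, so staining finishes at 185 + 26 = minute 211.
All tasks are finished once the last one completes. Finish times: Sample prep at 65, Incubation at 135, Wash step at 185, Staining at 211, Data upload at 200. The latest is minute 211.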